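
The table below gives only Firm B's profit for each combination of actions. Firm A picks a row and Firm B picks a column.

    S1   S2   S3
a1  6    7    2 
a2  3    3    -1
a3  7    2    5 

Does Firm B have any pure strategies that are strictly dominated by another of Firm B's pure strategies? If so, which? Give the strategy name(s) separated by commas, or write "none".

S3

S1 is not dominated — it holds its own against S2 at a2 (3=3); S3 at a1 (6>2).
S2 is not dominated — it holds its own against S1 at a1 (7>6); S3 at a1 (7>2).
S1 strictly dominates S3 — a1: 6>2, a2: 3>-1, a3: 7>5.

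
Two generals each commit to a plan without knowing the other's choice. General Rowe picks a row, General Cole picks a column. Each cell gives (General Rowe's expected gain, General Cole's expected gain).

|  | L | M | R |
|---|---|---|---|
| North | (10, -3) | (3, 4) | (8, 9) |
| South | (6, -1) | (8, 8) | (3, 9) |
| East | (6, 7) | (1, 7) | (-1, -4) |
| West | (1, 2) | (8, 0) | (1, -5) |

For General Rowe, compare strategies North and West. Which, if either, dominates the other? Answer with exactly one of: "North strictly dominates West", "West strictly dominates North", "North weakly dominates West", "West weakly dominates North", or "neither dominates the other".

neither dominates the other

North's payoffs vs West's, by General Cole's action — L: 10>1, M: 3<8, R: 8>1.
North does better at L, R but worse at M; neither strategy dominates the other.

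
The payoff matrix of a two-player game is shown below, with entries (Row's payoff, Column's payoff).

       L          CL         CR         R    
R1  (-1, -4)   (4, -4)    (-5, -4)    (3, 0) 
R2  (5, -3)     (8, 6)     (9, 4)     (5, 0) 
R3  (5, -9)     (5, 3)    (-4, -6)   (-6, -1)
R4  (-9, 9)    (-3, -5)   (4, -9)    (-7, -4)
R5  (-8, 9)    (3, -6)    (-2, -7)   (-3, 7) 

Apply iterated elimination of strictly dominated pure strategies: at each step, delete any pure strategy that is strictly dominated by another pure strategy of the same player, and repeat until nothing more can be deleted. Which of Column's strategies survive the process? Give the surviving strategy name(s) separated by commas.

CL

For Row, R2 strictly dominates R1 on the remaining columns (L: 5>-1, CL: 8>4, CR: 9>-5, R: 5>3); eliminate R1.
For Row, R2 strictly dominates R4 on the remaining columns (L: 5>-9, CL: 8>-3, CR: 9>4, R: 5>-7); eliminate R4.
For Row, R2 strictly dominates R5 on the remaining columns (L: 5>-8, CL: 8>3, CR: 9>-2, R: 5>-3); eliminate R5.
Column L is eliminated: CL beats it against every remaining row (R2: 6>-3, R3: 3>-9).
For Row, R2 strictly dominates R3 on the remaining columns (CL: 8>5, CR: 9>-4, R: 5>-6); eliminate R3.
Column CR is eliminated: CL beats it against every remaining row (R2: 6>4).
Column R is eliminated: CL beats it against every remaining row (R2: 6>0).
Among the remaining strategies, none is strictly dominated by another pure strategy of the same player, so the elimination stops.
Surviving strategies — Row: {R2}; Column: {CL}.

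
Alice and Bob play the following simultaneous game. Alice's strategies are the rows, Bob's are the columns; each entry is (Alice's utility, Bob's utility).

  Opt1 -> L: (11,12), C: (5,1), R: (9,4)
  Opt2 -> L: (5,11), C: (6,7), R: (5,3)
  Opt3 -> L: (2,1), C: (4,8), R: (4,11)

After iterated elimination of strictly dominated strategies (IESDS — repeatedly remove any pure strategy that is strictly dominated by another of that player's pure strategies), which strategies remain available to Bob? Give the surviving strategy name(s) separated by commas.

For Alice, Opt1 strictly dominates Opt3 on the remaining columns (L: 11>2, C: 5>4, R: 9>4); eliminate Opt3.
Column C is eliminated: L beats it against every remaining row (Opt1: 12>1, Opt2: 11>7).
Row Opt2 is eliminated: Opt1 beats it against every remaining column (L: 11>5, R: 9>5).
Column R is eliminated: L beats it against every remaining row (Opt1: 12>4).
Among the remaining strategies, none is strictly dominated by another pure strategy of the same player, so the elimination stops.
Surviving strategies — Alice: {Opt1}; Bob: {L}.

L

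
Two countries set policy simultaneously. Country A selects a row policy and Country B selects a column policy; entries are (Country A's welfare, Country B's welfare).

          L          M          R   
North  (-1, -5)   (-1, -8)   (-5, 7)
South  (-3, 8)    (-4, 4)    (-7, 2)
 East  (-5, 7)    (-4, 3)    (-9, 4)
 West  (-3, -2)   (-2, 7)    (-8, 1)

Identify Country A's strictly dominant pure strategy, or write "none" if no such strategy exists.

North vs South: L: -1>-3, M: -1>-4, R: -5>-7.
North vs East: L: -1>-5, M: -1>-4, R: -5>-9.
North vs West: L: -1>-3, M: -1>-2, R: -5>-8.
North strictly beats every other strategy against every opponent action, so it is strictly dominant.

North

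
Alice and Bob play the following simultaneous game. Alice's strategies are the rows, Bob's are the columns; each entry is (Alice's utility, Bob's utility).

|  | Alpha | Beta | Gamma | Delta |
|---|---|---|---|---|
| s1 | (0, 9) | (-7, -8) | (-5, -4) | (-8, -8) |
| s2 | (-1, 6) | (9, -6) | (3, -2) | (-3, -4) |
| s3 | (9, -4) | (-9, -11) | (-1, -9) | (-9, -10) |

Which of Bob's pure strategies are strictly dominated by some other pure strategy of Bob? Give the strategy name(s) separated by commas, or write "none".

Alpha: no other strategy beats it everywhere (Beta at s1 (9>-8); Gamma at s1 (9>-4); Delta at s1 (9>-8)).
Alpha strictly dominates Beta — s1: 9>-8, s2: 6>-6, s3: -4>-11.
Gamma: dominated, since Alpha does at least as well everywhere (s1: 9>-4, s2: 6>-2, s3: -4>-9).
Delta is strictly dominated by Alpha (s1: 9>-8, s2: 6>-4, s3: -4>-10).

Beta, Gamma, Delta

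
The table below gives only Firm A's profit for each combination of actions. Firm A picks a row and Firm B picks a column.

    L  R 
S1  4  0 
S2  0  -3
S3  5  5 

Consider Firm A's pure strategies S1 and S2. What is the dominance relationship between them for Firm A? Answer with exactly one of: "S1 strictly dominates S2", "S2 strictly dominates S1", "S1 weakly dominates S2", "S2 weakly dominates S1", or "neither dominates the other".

S1 strictly dominates S2

Compare S1 to S2 across each choice by Firm B: L: 4>0, R: 0>-3.
S1 gives a strictly higher payoff against each choice by Firm B, so S1 strictly dominates S2.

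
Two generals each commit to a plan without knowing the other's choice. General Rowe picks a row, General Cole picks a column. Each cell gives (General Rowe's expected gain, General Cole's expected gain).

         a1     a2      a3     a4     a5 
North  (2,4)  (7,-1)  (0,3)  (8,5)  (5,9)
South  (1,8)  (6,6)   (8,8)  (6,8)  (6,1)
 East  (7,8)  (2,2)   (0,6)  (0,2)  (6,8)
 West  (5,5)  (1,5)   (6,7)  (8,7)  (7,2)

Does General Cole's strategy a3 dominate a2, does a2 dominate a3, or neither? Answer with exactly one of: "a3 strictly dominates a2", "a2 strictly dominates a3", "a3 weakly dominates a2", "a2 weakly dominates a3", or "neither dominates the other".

a3 strictly dominates a2

a3's payoffs vs a2's, by General Rowe's action — North: 3>-1, South: 8>6, East: 6>2, West: 7>5.
Every comparison favours a3, so a3 strictly dominates a2.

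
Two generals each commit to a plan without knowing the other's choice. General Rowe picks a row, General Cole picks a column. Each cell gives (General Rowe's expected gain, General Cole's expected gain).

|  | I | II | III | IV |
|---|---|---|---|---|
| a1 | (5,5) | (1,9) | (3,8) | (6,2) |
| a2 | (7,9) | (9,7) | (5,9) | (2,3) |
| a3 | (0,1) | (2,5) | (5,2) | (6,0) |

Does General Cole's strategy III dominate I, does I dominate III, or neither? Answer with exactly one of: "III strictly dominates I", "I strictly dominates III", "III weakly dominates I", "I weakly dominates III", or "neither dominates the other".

Compare III to I across every action of General Rowe: a1: 8>5, a2: 9=9, a3: 2>1.
III is at least as good everywhere and strictly better somewhere (tied only at a2), so III weakly but not strictly dominates I.

III weakly dominates I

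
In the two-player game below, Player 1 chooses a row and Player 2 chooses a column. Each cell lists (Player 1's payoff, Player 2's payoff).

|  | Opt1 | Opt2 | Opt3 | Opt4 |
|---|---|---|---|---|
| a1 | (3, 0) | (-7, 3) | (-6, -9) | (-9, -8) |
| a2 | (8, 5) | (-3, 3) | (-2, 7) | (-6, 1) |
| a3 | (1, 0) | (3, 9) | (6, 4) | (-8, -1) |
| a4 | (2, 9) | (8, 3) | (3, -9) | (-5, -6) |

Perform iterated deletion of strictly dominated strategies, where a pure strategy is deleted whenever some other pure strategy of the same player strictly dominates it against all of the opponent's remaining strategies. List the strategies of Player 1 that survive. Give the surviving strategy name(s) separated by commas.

a2, a3, a4

Row a1 is eliminated: a2 beats it against every remaining column (Opt1: 8>3, Opt2: -3>-7, Opt3: -2>-6, Opt4: -6>-9).
Player 2's strategy Opt4 is strictly dominated by Opt1 (a2: 5>1, a3: 0>-1, a4: 9>-6) and is removed.
Among the remaining strategies, none is strictly dominated by another pure strategy of the same player, so the elimination stops.
Surviving strategies — Player 1: {a2, a3, a4}; Player 2: {Opt1, Opt2, Opt3}.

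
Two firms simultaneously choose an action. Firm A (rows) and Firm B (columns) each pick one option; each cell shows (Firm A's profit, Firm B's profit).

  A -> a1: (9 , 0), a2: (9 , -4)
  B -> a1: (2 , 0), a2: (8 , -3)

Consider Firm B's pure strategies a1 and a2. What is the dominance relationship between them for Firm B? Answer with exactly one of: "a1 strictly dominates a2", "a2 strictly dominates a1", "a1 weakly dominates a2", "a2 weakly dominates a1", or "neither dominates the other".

a1 strictly dominates a2

a1's payoffs vs a2's, by Firm A's action — A: 0>-4, B: 0>-3.
a1 gives a strictly higher payoff against each choice by Firm A, so a1 strictly dominates a2.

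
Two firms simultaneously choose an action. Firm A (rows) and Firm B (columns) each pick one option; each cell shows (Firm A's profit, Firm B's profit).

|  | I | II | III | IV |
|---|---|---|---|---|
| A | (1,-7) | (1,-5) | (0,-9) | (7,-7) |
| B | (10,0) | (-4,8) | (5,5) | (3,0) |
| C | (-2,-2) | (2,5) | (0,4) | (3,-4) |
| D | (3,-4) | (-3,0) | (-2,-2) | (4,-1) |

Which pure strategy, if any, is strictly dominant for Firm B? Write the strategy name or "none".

II vs I: A: -5>-7, B: 8>0, C: 5>-2, D: 0>-4.
II vs III: A: -5>-9, B: 8>5, C: 5>4, D: 0>-2.
II vs IV: A: -5>-7, B: 8>0, C: 5>-4, D: 0>-1.
II strictly beats every other strategy against every opponent action, so it is strictly dominant.

II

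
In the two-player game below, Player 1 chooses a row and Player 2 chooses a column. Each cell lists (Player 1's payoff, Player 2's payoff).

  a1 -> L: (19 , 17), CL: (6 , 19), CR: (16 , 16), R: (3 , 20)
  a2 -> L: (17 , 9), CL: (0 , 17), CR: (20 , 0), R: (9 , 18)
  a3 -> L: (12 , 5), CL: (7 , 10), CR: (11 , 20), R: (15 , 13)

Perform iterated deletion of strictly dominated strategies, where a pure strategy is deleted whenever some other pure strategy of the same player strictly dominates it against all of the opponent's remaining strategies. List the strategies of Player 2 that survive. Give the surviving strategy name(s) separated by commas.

CR, R

Player 2's strategy L is strictly dominated by CL (a1: 19>17, a2: 17>9, a3: 10>5) and is removed.
For Player 2, R strictly dominates CL on the remaining rows (a1: 20>19, a2: 18>17, a3: 13>10); eliminate CL.
Player 1's strategy a1 is strictly dominated by a2 (CR: 20>16, R: 9>3) and is removed.
Among the remaining strategies, none is strictly dominated by another pure strategy of the same player, so the elimination stops.
Surviving strategies — Player 1: {a2, a3}; Player 2: {CR, R}.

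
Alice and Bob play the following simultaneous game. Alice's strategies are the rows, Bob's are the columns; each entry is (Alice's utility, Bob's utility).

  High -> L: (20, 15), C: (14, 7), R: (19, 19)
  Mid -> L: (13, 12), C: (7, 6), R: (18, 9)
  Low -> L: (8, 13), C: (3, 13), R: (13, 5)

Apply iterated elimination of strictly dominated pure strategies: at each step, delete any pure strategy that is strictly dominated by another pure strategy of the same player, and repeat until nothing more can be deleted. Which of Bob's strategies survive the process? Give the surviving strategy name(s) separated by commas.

R

Row Mid is eliminated: High beats it against every remaining column (L: 20>13, C: 14>7, R: 19>18).
Row Low is eliminated: High beats it against every remaining column (L: 20>8, C: 14>3, R: 19>13).
For Bob, R strictly dominates L on the remaining rows (High: 19>15); eliminate L.
For Bob, R strictly dominates C on the remaining rows (High: 19>7); eliminate C.
Among the remaining strategies, none is strictly dominated by another pure strategy of the same player, so the elimination stops.
Surviving strategies — Alice: {High}; Bob: {R}.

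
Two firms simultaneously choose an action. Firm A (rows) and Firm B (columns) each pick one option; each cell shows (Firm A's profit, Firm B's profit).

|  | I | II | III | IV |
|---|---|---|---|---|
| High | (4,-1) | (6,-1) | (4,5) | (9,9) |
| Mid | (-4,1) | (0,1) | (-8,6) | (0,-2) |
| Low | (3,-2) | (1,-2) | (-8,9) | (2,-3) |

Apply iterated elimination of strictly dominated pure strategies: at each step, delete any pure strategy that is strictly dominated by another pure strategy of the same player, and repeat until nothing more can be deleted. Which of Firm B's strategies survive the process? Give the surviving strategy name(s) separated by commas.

IV

For Firm A, High strictly dominates Mid on the remaining columns (I: 4>-4, II: 6>0, III: 4>-8, IV: 9>0); eliminate Mid.
Row Low is eliminated: High beats it against every remaining column (I: 4>3, II: 6>1, III: 4>-8, IV: 9>2).
Column I is eliminated: III beats it against every remaining row (High: 5>-1).
Firm B's strategy II is strictly dominated by III (High: 5>-1) and is removed.
Firm B's strategy III is strictly dominated by IV (High: 9>5) and is removed.
Among the remaining strategies, none is strictly dominated by another pure strategy of the same player, so the elimination stops.
Surviving strategies — Firm A: {High}; Firm B: {IV}.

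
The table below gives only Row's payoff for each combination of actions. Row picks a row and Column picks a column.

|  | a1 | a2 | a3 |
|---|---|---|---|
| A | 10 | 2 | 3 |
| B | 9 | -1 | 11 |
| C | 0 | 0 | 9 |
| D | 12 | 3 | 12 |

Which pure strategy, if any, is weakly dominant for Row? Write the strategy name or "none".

D

D vs A: a1: 12>10, a2: 3>2, a3: 12>3.
D vs B: a1: 12>9, a2: 3>-1, a3: 12>11.
D vs C: a1: 12>0, a2: 3>0, a3: 12>9.
D is at least as good as every other strategy against every opponent action, so it is weakly dominant.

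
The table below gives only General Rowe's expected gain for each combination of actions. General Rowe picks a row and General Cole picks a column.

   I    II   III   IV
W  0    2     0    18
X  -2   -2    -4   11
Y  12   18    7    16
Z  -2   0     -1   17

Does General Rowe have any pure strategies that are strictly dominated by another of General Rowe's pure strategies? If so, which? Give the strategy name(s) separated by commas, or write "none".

X, Z

W: no other strategy beats it everywhere (X at I (0>-2); Y at IV (18>16); Z at I (0>-2)).
X: dominated, since W does at least as well everywhere (I: 0>-2, II: 2>-2, III: 0>-4, IV: 18>11).
Y is not dominated — it holds its own against W at I (12>0); X at I (12>-2); Z at I (12>-2).
W strictly dominates Z — I: 0>-2, II: 2>0, III: 0>-1, IV: 18>17.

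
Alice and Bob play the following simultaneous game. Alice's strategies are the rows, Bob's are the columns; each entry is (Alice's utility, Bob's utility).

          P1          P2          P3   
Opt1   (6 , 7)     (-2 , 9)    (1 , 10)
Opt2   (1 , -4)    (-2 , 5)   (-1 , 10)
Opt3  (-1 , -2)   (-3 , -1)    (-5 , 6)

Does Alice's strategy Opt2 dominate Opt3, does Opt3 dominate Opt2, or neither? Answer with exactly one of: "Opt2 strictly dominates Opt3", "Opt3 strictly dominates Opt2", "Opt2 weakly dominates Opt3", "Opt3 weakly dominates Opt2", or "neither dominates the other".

Opt2's payoffs vs Opt3's, by Bob's action — P1: 1>-1, P2: -2>-3, P3: -1>-5.
Opt2 gives a strictly higher payoff against every action of Bob, so Opt2 strictly dominates Opt3.

Opt2 strictly dominates Opt3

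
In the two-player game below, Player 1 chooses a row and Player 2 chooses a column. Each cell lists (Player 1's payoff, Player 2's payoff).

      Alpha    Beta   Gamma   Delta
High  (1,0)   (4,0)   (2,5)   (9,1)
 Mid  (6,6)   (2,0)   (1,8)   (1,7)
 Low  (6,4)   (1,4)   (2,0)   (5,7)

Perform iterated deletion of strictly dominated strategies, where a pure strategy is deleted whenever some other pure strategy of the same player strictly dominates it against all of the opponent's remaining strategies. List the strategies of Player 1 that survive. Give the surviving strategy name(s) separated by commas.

High, Low

Column Alpha is eliminated: Delta beats it against every remaining row (High: 1>0, Mid: 7>6, Low: 7>4).
For Player 1, High strictly dominates Mid on the remaining columns (Beta: 4>2, Gamma: 2>1, Delta: 9>1); eliminate Mid.
Player 2's strategy Beta is strictly dominated by Delta (High: 1>0, Low: 7>4) and is removed.
Among the remaining strategies, none is strictly dominated by another pure strategy of the same player, so the elimination stops.
Surviving strategies — Player 1: {High, Low}; Player 2: {Gamma, Delta}.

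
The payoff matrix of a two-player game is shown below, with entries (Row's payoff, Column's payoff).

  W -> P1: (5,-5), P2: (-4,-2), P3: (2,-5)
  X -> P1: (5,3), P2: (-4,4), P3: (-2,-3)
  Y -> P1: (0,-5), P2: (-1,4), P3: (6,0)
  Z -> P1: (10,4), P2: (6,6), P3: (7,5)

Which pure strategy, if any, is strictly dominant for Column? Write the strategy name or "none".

P2

P2 vs P1: W: -2>-5, X: 4>3, Y: 4>-5, Z: 6>4.
P2 vs P3: W: -2>-5, X: 4>-3, Y: 4>0, Z: 6>5.
P2 strictly beats every other strategy against every opponent action, so it is strictly dominant.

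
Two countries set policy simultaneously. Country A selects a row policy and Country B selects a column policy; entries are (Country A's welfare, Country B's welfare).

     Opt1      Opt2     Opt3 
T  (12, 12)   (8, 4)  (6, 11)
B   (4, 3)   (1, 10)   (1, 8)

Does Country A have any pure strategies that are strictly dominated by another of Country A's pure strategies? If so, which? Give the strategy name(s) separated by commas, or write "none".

T: no other strategy beats it everywhere (B at Opt1 (12>4)).
B: dominated, since T does at least as well everywhere (Opt1: 12>4, Opt2: 8>1, Opt3: 6>1).

B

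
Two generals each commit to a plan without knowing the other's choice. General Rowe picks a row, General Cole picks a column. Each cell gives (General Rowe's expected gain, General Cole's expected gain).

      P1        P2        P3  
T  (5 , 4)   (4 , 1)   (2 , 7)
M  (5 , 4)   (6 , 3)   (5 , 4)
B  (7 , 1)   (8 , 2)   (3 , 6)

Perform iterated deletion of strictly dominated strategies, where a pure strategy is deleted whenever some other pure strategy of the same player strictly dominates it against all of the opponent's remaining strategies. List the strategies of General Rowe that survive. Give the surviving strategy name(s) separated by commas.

Row T is eliminated: B beats it against every remaining column (P1: 7>5, P2: 8>4, P3: 3>2).
General Cole's strategy P2 is strictly dominated by P3 (M: 4>3, B: 6>2) and is removed.
Among the remaining strategies, none is strictly dominated by another pure strategy of the same player, so the elimination stops.
Surviving strategies — General Rowe: {M, B}; General Cole: {P1, P3}.

M, B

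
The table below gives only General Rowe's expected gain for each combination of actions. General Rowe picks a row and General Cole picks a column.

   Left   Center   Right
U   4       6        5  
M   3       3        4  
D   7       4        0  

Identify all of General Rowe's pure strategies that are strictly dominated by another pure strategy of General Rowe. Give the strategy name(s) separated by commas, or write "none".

M

U: no other strategy beats it everywhere (M at Left (4>3); D at Center (6>4)).
M: dominated, since U does at least as well everywhere (Left: 4>3, Center: 6>3, Right: 5>4).
Nothing dominates D: U at Left (7>4); M at Left (7>3).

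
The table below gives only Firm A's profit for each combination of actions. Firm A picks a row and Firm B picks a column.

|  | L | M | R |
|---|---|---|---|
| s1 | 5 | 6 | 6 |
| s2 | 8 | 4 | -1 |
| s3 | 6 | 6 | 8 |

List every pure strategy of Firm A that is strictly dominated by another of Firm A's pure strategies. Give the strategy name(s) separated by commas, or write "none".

Nothing dominates s1: s2 at M (6>4); s3 at M (6=6).
Nothing dominates s2: s1 at L (8>5); s3 at L (8>6).
Nothing dominates s3: s1 at L (6>5); s2 at M (6>4).

none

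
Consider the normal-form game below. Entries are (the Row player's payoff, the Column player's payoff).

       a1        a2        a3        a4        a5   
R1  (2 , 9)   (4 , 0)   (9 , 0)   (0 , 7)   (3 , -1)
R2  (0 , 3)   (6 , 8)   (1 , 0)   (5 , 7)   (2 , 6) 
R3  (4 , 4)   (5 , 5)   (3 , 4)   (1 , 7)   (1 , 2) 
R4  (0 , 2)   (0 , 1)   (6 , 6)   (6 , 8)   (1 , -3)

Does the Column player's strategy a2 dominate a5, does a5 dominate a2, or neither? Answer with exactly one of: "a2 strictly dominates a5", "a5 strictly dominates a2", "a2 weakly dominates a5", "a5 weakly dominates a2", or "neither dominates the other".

a2 strictly dominates a5

Compare a2 to a5 across each opponent action: R1: 0>-1, R2: 8>6, R3: 5>2, R4: 1>-3.
a2 gives a strictly higher payoff against each opponent action, so a2 strictly dominates a5.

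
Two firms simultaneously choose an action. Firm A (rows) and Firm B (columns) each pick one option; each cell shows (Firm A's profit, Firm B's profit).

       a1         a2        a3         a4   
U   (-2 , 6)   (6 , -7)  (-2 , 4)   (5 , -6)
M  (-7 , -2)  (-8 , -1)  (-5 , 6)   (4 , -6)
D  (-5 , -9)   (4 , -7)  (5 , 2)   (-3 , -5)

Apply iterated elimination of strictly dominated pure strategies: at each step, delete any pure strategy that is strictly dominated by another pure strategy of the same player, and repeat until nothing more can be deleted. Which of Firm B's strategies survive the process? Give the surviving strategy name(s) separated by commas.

For Firm A, U strictly dominates M on the remaining columns (a1: -2>-7, a2: 6>-8, a3: -2>-5, a4: 5>4); eliminate M.
Firm B's strategy a2 is strictly dominated by a3 (U: 4>-7, D: 2>-7) and is removed.
For Firm B, a3 strictly dominates a4 on the remaining rows (U: 4>-6, D: 2>-5); eliminate a4.
Among the remaining strategies, none is strictly dominated by another pure strategy of the same player, so the elimination stops.
Surviving strategies — Firm A: {U, D}; Firm B: {a1, a3}.

a1, a3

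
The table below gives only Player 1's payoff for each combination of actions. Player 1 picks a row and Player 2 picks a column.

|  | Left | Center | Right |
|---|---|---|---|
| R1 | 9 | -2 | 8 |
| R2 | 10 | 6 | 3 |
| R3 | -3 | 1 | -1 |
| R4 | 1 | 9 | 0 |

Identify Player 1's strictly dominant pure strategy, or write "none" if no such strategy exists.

none

R1 fails to dominate R2 at Left (9<10).
R2 fails to dominate R1 at Right (3<8).
R3 fails to dominate R1 at Left (-3<9).
R4 fails to dominate R1 at Left (1<9).
No single strategy dominates all the others.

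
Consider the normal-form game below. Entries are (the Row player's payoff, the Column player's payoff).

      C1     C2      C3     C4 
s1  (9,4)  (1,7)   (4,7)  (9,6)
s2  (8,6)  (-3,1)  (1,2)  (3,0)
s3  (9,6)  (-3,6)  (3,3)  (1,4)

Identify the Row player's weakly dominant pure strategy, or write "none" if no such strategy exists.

s1 vs s2: C1: 9>8, C2: 1>-3, C3: 4>1, C4: 9>3.
s1 vs s3: C1: 9=9, C2: 1>-3, C3: 4>3, C4: 9>1.
s1 is at least as good as every other strategy against every opponent action, so it is weakly dominant.

s1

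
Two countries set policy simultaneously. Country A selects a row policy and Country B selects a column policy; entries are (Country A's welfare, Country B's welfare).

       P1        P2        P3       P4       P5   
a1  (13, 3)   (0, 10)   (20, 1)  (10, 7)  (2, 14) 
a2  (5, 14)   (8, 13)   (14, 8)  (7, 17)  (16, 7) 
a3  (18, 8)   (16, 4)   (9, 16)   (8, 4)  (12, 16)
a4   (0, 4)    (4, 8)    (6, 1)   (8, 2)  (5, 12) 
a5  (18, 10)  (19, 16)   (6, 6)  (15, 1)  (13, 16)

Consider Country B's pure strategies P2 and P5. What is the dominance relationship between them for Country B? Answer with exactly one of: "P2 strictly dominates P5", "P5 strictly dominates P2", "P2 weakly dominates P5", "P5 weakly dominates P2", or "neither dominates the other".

Compare P2 to P5 across every action of Country A: a1: 10<14, a2: 13>7, a3: 4<16, a4: 8<12, a5: 16=16.
P2 does better at a2 but worse at a1, a3, a4; neither strategy dominates the other.

neither dominates the other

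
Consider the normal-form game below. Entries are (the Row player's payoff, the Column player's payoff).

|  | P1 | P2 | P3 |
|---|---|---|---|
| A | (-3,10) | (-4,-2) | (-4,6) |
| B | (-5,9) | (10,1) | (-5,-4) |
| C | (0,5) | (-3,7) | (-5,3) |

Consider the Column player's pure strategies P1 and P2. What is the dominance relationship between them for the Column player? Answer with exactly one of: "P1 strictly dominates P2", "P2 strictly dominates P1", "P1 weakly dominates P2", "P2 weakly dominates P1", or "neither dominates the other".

neither dominates the other

Compare P1 to P2 across each opponent action: A: 10>-2, B: 9>1, C: 5<7.
P1 does better at A, B but worse at C; neither strategy dominates the other.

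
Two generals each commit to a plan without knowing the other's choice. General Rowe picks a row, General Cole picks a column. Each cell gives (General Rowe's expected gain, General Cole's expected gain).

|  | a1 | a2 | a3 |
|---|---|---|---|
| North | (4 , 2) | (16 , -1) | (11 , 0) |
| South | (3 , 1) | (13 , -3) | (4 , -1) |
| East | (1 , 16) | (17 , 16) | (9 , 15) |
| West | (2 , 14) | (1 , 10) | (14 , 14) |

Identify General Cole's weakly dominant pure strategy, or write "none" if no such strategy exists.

a1 vs a2: North: 2>-1, South: 1>-3, East: 16=16, West: 14>10.
a1 vs a3: North: 2>0, South: 1>-1, East: 16>15, West: 14=14.
a1 is at least as good as every other strategy against every opponent action, so it is weakly dominant.

a1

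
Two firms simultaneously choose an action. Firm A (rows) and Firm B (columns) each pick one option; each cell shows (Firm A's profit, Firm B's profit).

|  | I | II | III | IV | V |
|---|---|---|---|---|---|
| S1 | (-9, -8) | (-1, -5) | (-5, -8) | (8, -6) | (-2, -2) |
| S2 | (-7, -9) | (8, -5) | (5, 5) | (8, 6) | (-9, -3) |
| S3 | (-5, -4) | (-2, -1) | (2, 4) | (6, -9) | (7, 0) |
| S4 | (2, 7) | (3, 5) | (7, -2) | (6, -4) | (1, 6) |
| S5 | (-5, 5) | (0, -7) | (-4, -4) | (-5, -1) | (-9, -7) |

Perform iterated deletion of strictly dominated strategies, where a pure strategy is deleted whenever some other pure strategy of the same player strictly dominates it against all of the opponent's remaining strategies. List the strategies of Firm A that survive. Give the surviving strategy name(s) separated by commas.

S1, S2, S3, S4

Firm A's strategy S5 is strictly dominated by S4 (I: 2>-5, II: 3>0, III: 7>-4, IV: 6>-5, V: 1>-9) and is removed.
Firm B's strategy II is strictly dominated by V (S1: -2>-5, S2: -3>-5, S3: 0>-1, S4: 6>5) and is removed.
Among the remaining strategies, none is strictly dominated by another pure strategy of the same player, so the elimination stops.
Surviving strategies — Firm A: {S1, S2, S3, S4}; Firm B: {I, III, IV, V}.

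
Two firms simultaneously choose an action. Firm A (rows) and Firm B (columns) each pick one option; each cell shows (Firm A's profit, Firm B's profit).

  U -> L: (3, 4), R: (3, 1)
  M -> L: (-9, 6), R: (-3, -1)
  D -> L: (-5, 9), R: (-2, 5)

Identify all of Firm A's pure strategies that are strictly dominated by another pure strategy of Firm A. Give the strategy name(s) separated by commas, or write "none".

M, D

Nothing dominates U: M at L (3>-9); D at L (3>-5).
M: dominated, since U does at least as well everywhere (L: 3>-9, R: 3>-3).
D: dominated, since U does at least as well everywhere (L: 3>-5, R: 3>-2).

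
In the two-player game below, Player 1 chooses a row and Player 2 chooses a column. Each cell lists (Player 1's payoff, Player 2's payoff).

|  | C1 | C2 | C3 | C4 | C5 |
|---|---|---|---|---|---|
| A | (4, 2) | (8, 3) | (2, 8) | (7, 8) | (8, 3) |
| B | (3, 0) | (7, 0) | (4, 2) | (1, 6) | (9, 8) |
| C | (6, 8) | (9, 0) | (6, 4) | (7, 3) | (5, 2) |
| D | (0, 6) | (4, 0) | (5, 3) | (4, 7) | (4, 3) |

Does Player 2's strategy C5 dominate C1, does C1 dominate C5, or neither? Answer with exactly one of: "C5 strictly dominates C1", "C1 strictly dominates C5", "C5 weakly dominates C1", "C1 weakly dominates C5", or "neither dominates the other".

Compare C5 to C1 across each choice by Player 1: A: 3>2, B: 8>0, C: 2<8, D: 3<6.
C5 does better at A, B but worse at C, D; neither strategy dominates the other.

neither dominates the other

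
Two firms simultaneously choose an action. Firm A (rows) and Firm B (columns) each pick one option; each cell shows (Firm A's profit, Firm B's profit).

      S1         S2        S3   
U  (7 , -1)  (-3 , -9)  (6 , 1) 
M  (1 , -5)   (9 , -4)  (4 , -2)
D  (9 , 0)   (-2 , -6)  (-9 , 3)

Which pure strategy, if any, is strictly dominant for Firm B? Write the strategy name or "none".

S3

S3 vs S1: U: 1>-1, M: -2>-5, D: 3>0.
S3 vs S2: U: 1>-9, M: -2>-4, D: 3>-6.
S3 strictly beats every other strategy against every opponent action, so it is strictly dominant.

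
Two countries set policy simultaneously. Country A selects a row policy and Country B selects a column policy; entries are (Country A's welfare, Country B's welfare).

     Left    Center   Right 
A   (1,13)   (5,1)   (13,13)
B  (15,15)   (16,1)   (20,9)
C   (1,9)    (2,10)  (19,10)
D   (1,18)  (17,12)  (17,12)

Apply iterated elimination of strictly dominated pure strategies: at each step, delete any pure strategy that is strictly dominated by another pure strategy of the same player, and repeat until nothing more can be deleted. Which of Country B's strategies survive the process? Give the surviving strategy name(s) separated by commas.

Left

Row A is eliminated: B beats it against every remaining column (Left: 15>1, Center: 16>5, Right: 20>13).
For Country A, B strictly dominates C on the remaining columns (Left: 15>1, Center: 16>2, Right: 20>19); eliminate C.
Country B's strategy Center is strictly dominated by Left (B: 15>1, D: 18>12) and is removed.
Country A's strategy D is strictly dominated by B (Left: 15>1, Right: 20>17) and is removed.
Column Right is eliminated: Left beats it against every remaining row (B: 15>9).
Among the remaining strategies, none is strictly dominated by another pure strategy of the same player, so the elimination stops.
Surviving strategies — Country A: {B}; Country B: {Left}.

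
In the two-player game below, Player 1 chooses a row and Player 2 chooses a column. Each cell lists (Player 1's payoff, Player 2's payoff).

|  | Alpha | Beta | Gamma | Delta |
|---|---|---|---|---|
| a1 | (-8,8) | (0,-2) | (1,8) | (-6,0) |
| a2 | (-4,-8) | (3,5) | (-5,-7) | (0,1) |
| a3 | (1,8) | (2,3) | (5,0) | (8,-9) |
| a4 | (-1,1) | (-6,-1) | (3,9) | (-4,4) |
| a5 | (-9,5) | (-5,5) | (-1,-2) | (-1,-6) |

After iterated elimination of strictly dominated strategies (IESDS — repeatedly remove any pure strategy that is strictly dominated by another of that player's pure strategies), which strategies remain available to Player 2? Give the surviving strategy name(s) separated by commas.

Row a1 is eliminated: a3 beats it against every remaining column (Alpha: 1>-8, Beta: 2>0, Gamma: 5>1, Delta: 8>-6).
Player 1's strategy a4 is strictly dominated by a3 (Alpha: 1>-1, Beta: 2>-6, Gamma: 5>3, Delta: 8>-4) and is removed.
For Player 1, a3 strictly dominates a5 on the remaining columns (Alpha: 1>-9, Beta: 2>-5, Gamma: 5>-1, Delta: 8>-1); eliminate a5.
Player 2's strategy Gamma is strictly dominated by Beta (a2: 5>-7, a3: 3>0) and is removed.
Column Delta is eliminated: Beta beats it against every remaining row (a2: 5>1, a3: 3>-9).
Among the remaining strategies, none is strictly dominated by another pure strategy of the same player, so the elimination stops.
Surviving strategies — Player 1: {a2, a3}; Player 2: {Alpha, Beta}.

Alpha, Beta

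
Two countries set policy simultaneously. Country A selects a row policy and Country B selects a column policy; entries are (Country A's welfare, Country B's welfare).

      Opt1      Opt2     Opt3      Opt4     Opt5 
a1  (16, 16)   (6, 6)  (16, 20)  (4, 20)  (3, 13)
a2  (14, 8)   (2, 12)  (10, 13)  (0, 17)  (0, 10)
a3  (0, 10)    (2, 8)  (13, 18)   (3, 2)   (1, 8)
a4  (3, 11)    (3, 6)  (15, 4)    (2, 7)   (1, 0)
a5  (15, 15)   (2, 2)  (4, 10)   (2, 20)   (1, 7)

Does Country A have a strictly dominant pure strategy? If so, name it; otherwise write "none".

a1

a1 vs a2: Opt1: 16>14, Opt2: 6>2, Opt3: 16>10, Opt4: 4>0, Opt5: 3>0.
a1 vs a3: Opt1: 16>0, Opt2: 6>2, Opt3: 16>13, Opt4: 4>3, Opt5: 3>1.
a1 vs a4: Opt1: 16>3, Opt2: 6>3, Opt3: 16>15, Opt4: 4>2, Opt5: 3>1.
a1 vs a5: Opt1: 16>15, Opt2: 6>2, Opt3: 16>4, Opt4: 4>2, Opt5: 3>1.
a1 strictly beats every other strategy against every opponent action, so it is strictly dominant.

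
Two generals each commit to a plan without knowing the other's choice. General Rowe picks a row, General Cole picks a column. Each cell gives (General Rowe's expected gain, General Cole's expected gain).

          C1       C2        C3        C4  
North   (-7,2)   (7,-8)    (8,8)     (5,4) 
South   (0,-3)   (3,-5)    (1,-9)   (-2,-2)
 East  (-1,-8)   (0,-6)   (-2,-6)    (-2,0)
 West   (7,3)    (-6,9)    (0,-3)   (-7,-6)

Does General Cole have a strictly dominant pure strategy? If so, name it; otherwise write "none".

none

C1 fails to dominate C2 at East (-8<-6).
C2 fails to dominate C1 at North (-8<2).
C3 fails to dominate C1 at South (-9<-3).
C4 fails to dominate C1 at West (-6<3).
No single strategy dominates all the others.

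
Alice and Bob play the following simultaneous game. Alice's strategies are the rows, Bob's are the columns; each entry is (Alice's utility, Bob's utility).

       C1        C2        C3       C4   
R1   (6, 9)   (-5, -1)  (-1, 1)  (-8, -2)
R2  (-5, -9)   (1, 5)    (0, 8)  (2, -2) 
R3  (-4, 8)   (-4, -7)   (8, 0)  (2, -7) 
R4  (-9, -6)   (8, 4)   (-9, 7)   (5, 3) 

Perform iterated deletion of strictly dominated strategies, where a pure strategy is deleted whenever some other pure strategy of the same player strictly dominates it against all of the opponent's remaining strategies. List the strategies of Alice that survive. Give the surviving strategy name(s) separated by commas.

For Bob, C3 strictly dominates C2 on the remaining rows (R1: 1>-1, R2: 8>5, R3: 0>-7, R4: 7>4); eliminate C2.
For Bob, C3 strictly dominates C4 on the remaining rows (R1: 1>-2, R2: 8>-2, R3: 0>-7, R4: 7>3); eliminate C4.
For Alice, R3 strictly dominates R2 on the remaining columns (C1: -4>-5, C3: 8>0); eliminate R2.
For Alice, R1 strictly dominates R4 on the remaining columns (C1: 6>-9, C3: -1>-9); eliminate R4.
Bob's strategy C3 is strictly dominated by C1 (R1: 9>1, R3: 8>0) and is removed.
Alice's strategy R3 is strictly dominated by R1 (C1: 6>-4) and is removed.
Among the remaining strategies, none is strictly dominated by another pure strategy of the same player, so the elimination stops.
Surviving strategies — Alice: {R1}; Bob: {C1}.

R1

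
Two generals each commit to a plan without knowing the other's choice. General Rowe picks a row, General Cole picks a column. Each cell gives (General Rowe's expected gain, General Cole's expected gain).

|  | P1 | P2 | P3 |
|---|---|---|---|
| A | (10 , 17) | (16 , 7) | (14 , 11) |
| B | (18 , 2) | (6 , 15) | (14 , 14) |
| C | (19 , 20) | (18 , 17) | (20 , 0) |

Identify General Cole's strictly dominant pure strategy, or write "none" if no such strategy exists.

P1 fails to dominate P2 at B (2<15).
P2 fails to dominate P1 at A (7<17).
P3 fails to dominate P1 at A (11<17).
No single strategy dominates all the others.

none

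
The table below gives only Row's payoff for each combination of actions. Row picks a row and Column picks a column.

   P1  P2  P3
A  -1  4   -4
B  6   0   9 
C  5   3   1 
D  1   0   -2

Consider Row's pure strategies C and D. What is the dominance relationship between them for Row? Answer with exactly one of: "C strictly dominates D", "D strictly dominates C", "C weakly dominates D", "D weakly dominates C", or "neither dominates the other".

C strictly dominates D

C's payoffs vs D's, by Column's action — P1: 5>1, P2: 3>0, P3: 1>-2.
C gives a strictly higher payoff against each choice by Column, so C strictly dominates D.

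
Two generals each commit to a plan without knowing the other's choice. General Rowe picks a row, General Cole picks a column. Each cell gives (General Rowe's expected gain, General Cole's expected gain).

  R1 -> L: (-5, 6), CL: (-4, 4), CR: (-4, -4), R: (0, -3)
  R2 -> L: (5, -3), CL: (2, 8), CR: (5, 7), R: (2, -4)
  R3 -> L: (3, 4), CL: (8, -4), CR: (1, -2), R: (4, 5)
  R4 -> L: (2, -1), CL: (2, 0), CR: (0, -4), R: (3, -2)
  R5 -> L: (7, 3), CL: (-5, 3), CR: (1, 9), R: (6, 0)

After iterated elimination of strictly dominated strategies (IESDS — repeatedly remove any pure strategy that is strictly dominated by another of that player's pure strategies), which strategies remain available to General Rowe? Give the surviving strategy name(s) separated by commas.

R2, R3, R5

General Rowe's strategy R1 is strictly dominated by R2 (L: 5>-5, CL: 2>-4, CR: 5>-4, R: 2>0) and is removed.
For General Rowe, R3 strictly dominates R4 on the remaining columns (L: 3>2, CL: 8>2, CR: 1>0, R: 4>3); eliminate R4.
Among the remaining strategies, none is strictly dominated by another pure strategy of the same player, so the elimination stops.
Surviving strategies — General Rowe: {R2, R3, R5}; General Cole: {L, CL, CR, R}.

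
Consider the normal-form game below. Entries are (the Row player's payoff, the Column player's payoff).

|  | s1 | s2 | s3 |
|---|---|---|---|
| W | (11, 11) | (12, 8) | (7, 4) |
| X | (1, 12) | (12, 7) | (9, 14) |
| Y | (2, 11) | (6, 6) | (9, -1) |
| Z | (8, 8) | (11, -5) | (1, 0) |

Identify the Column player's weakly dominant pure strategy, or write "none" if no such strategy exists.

s1 fails to dominate s3 at X (12<14).
s2 fails to dominate s1 at W (8<11).
s3 fails to dominate s1 at W (4<11).
No single strategy dominates all the others.

none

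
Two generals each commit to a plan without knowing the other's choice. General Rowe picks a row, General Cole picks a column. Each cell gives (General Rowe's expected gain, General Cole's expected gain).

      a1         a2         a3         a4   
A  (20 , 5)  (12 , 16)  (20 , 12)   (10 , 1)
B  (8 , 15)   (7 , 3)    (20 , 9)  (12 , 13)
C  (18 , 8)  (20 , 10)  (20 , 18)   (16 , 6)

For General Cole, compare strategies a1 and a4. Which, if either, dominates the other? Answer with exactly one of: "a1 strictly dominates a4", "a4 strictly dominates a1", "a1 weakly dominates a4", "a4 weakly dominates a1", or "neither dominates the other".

a1 strictly dominates a4

Compare a1 to a4 across every action of General Rowe: A: 5>1, B: 15>13, C: 8>6.
Every comparison favours a1, so a1 strictly dominates a4.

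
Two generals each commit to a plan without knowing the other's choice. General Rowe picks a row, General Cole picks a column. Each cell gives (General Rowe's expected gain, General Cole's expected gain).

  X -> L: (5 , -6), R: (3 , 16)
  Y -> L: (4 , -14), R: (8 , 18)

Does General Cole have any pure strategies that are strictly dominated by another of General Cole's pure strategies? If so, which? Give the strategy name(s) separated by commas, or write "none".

L: dominated, since R does at least as well everywhere (X: 16>-6, Y: 18>-14).
Nothing dominates R: L at X (16>-6).

L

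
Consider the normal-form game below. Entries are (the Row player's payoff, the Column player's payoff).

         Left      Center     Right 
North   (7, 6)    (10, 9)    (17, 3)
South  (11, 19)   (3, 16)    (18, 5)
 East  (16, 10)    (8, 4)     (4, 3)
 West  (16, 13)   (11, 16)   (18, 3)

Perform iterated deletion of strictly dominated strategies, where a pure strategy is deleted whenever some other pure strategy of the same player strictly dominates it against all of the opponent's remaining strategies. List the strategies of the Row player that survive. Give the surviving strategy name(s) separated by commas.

The Row player's strategy North is strictly dominated by West (Left: 16>7, Center: 11>10, Right: 18>17) and is removed.
For the Column player, Left strictly dominates Right on the remaining rows (South: 19>5, East: 10>3, West: 13>3); eliminate Right.
The Row player's strategy South is strictly dominated by East (Left: 16>11, Center: 8>3) and is removed.
Among the remaining strategies, none is strictly dominated by another pure strategy of the same player, so the elimination stops.
Surviving strategies — the Row player: {East, West}; the Column player: {Left, Center}.

East, West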